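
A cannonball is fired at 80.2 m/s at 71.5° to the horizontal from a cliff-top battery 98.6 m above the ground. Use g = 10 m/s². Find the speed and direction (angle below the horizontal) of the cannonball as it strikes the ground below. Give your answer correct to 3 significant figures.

v_x = 80.2 cos 71.5° = 25.45 m/s (constant).
|v_y| at impact = √((76.06)² + 2×10×98.6) = 88.07 m/s.
Speed = √(25.45² + 88.07²) = 91.7 m/s; angle = arctan(88.07/25.45) = 73.9° below horizontal.

91.7 m/s at 73.9° below the horizontal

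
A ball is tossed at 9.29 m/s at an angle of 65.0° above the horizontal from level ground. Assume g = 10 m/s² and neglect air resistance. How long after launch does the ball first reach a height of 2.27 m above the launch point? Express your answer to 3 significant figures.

v_y0 = 9.29 sin 65.0° = 8.420 m/s.
Set y = v_y0 t − ½ g t² = 2.27: 5.000 t² − 8.420 t + 2.27 = 0.
t = [8.420 ± √(70.90 − 45.40)] / 10 = (8.420 ± 5.050) / 10, giving t = 0.337 s or t = 1.35 s.
The ball is on the way up at the first time, so t = 0.337 s.

0.337 s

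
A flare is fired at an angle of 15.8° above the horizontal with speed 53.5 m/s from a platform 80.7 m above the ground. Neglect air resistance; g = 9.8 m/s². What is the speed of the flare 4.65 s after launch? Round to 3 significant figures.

v_x = 53.5 cos 15.8° = 51.48 m/s (constant).
v_y(t) = 53.5 sin 15.8° − g t = 14.57 − 9.8 × 4.65 = -31.00 m/s.
Speed = √(v_x² + v_y²) = √(2650 + 961.0) = 60.1 m/s.

60.1 m/s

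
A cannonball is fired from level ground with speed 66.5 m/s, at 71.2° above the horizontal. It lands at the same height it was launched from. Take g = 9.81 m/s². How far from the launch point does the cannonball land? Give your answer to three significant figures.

Components: v_x = 66.5 cos 71.2° = 21.43 m/s, v_y = 66.5 sin 71.2° = 62.95 m/s.
Time of flight (same landing height): t = 2 v_y / g = 2 × 62.95 / 9.81 = 12.83 s.
Range: R = v_x · t = 21.43 × 12.83 = 275 m.

275 m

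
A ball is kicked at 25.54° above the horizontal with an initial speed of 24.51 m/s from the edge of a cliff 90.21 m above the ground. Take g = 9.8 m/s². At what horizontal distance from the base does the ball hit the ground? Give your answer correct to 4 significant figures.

Components: v_x = 24.51 cos 25.54° = 22.115 m/s, v_y = 24.51 sin 25.54° = 10.567 m/s.
Vertical: 0 = 90.21 + 10.567 t − ½(9.8) t² ⇒ 4.900 t² − 10.567 t − 90.21 = 0.
t = [10.567 + √(111.66 + 1768.1)] / 9.800 = 5.5024 s.
Horizontal: R = v_x · t = 22.115 × 5.5024 = 121.7 m.

121.7 m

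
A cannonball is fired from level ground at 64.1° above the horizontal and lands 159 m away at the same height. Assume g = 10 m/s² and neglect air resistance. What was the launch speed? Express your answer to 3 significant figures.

45.0 m/s

On level ground, R = v₀² sin(2θ) / g, so v₀ = √(R g / sin 2θ).
sin(2 × 64.1°) = 0.7859.
v₀ = √(159 × 10 / 0.7859) = √2023 = 45.0 m/s.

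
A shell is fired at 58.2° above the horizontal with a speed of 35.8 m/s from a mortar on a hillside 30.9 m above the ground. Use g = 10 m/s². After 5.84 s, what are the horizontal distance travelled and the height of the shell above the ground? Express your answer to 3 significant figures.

v_x = 35.8 cos 58.2° = 18.87 m/s; v_y0 = 35.8 sin 58.2° = 30.43 m/s.
x = v_x t = 18.87 × 5.84 = 110 m.
y = 30.9 + v_y0 t − ½ g t² = 38.1 m.

x = 110 m, y = 38.1 m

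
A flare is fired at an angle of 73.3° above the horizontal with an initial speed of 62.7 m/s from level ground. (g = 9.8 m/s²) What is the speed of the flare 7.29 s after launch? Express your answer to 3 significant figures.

21.3 m/s

v_x = 62.7 cos 73.3° = 18.02 m/s (constant).
v_y(t) = 62.7 sin 73.3° − g t = 60.06 − 9.8 × 7.29 = -11.38 m/s.
Speed = √(v_x² + v_y²) = √(324.7 + 129.5) = 21.3 m/s.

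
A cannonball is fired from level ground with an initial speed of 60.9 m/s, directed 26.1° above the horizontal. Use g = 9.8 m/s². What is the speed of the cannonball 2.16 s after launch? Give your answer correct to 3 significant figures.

55.0 m/s

v_x = 60.9 cos 26.1° = 54.69 m/s (constant).
v_y(t) = 60.9 sin 26.1° − g t = 26.79 − 9.8 × 2.16 = 5.622 m/s.
Speed = √(v_x² + v_y²) = √(2991 + 31.61) = 55.0 m/s.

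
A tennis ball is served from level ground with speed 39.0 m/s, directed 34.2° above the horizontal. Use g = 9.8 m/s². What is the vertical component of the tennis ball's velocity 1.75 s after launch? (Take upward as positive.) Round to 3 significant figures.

4.77 m/s

Initial vertical component: v_y0 = 39.0 sin 34.2° = 21.92 m/s.
v_y(t) = v_y0 − g t = 21.92 − 9.8 × 1.75 = 4.77 m/s.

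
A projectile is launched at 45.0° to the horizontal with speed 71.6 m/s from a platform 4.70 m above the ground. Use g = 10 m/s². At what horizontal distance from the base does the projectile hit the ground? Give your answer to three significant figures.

517 m

Components: v_x = 71.6 cos 45.0° = 50.63 m/s, v_y = 71.6 sin 45.0° = 50.63 m/s.
Vertical: 0 = 4.70 + 50.63 t − ½(10) t² ⇒ 5.000 t² − 50.63 t − 4.70 = 0.
t = [50.63 + √(2563 + 94.00)] / 10.00 = 10.22 s.
Horizontal: R = v_x · t = 50.63 × 10.22 = 517 m.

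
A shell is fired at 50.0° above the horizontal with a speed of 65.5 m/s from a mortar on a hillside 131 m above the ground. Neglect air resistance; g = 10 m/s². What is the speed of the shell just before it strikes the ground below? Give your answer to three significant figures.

v_x = 65.5 cos 50.0° = 42.10 m/s is unchanged throughout.
For the vertical component, v_y² = v_y0² + 2 g h = (50.18)² + 2×10×131 = 5138, so |v_y| = 71.68 m/s.
Impact speed = √(v_x² + v_y²) = √(1772 + 5138) = 83.1 m/s.

83.1 m/s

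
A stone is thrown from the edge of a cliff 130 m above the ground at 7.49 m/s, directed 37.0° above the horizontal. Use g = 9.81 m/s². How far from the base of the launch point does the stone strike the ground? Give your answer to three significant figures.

33.7 m

Components: v_x = 7.49 cos 37.0° = 5.982 m/s, v_y = 7.49 sin 37.0° = 4.508 m/s.
Vertical: 0 = 130 + 4.508 t − ½(9.81) t² ⇒ 4.905 t² − 4.508 t − 130 = 0.
t = [4.508 + √(20.32 + 2551)] / 9.810 = 5.629 s.
Horizontal: R = v_x · t = 5.982 × 5.629 = 33.7 m.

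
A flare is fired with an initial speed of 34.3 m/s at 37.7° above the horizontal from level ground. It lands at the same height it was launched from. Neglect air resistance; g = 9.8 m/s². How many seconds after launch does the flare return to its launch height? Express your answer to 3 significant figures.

4.28 s

Vertical component: v_y = 34.3 sin 37.7° = 20.98 m/s.
For a projectile landing at launch height, time of flight is t = 2 v_y / g = 2 × 20.98 / 9.8 = 4.28 s.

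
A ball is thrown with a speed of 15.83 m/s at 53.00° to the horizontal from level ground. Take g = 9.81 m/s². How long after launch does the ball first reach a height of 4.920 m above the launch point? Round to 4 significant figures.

0.4777 s

v_y0 = 15.83 sin 53.00° = 12.642 m/s.
Set y = v_y0 t − ½ g t² = 4.920: 4.905 t² − 12.642 t + 4.920 = 0.
t = [12.642 ± √(159.82 − 96.530)] / 9.81 = (12.642 ± 7.9555) / 9.81, giving t = 0.4777 s or t = 2.100 s.
The ball is on the way up at the first time, so t = 0.4777 s.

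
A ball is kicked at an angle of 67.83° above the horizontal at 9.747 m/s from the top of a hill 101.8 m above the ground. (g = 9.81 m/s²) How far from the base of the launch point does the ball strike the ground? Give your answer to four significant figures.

20.48 m

Components: v_x = 9.747 cos 67.83° = 3.6781 m/s, v_y = 9.747 sin 67.83° = 9.0264 m/s.
Vertical: 0 = 101.8 + 9.0264 t − ½(9.81) t² ⇒ 4.905 t² − 9.0264 t − 101.8 = 0.
t = [9.0264 + √(81.476 + 1997.3)] / 9.810 = 5.5678 s.
Horizontal: R = v_x · t = 3.6781 × 5.5678 = 20.48 m.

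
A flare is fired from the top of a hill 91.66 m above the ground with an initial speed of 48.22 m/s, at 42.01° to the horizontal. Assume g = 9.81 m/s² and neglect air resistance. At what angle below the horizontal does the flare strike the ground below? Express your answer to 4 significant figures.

56.09°

v_x = 48.22 cos 42.01° = 35.829 m/s.
At impact |v_y| = √(v_y0² + 2 g h) = √(32.272² + 2×9.81×91.66) = 53.290 m/s.
Angle below horizontal = arctan(|v_y| / v_x) = arctan(53.290 / 35.829) = 56.09°.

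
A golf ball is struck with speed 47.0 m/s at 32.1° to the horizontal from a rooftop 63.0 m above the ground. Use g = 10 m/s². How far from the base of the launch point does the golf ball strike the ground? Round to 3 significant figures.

Components: v_x = 47.0 cos 32.1° = 39.81 m/s, v_y = 47.0 sin 32.1° = 24.98 m/s.
Vertical: 0 = 63.0 + 24.98 t − ½(10) t² ⇒ 5.000 t² − 24.98 t − 63.0 = 0.
t = [24.98 + √(624.0 + 1260)] / 10.00 = 6.839 s.
Horizontal: R = v_x · t = 39.81 × 6.839 = 272 m.

272 m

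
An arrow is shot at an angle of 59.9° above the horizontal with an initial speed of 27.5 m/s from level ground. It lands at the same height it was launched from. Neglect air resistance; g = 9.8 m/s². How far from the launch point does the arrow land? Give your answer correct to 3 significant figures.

67.0 m

Components: v_x = 27.5 cos 59.9° = 13.79 m/s, v_y = 27.5 sin 59.9° = 23.79 m/s.
Time of flight (same landing height): t = 2 v_y / g = 2 × 23.79 / 9.8 = 4.855 s.
Range: R = v_x · t = 13.79 × 4.855 = 67.0 m.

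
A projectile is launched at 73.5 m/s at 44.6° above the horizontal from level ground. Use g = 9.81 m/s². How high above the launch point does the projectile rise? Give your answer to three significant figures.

136 m

Vertical component of launch velocity: v_y = 73.5 sin 44.6° = 51.61 m/s.
At the highest point the vertical velocity is zero, so v_y² = 2 g h_max.
h_max = (51.61)² / (2 × 9.81) = 2664 / 19.62 = 136 m.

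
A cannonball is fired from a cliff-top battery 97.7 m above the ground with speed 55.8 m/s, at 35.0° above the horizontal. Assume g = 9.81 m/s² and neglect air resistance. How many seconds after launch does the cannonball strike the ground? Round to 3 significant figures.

8.79 s

Vertical component: v_y = 55.8 sin 35.0° = 32.01 m/s.
Taking up as positive with launch at y = 97.7 m, landing at y = 0: 0 = 97.7 + 32.01 t − ½(9.81) t².
Solving 4.905 t² − 32.01 t − 97.7 = 0 gives t = [32.01 + √(32.01² + 4·4.905·97.7)] / 9.810 = 8.79 s.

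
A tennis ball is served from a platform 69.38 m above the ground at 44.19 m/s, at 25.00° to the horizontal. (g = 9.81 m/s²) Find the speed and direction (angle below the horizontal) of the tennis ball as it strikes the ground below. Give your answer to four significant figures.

v_x = 44.19 cos 25.00° = 40.050 m/s (constant).
|v_y| at impact = √((18.676)² + 2×9.81×69.38) = 41.352 m/s.
Speed = √(40.050² + 41.352²) = 57.57 m/s; angle = arctan(41.352/40.050) = 45.92° below horizontal.

57.57 m/s at 45.92° below the horizontal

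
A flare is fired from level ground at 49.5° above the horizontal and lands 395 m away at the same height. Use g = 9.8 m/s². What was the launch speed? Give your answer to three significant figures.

62.6 m/s

On level ground, R = v₀² sin(2θ) / g, so v₀ = √(R g / sin 2θ).
sin(2 × 49.5°) = 0.9877.
v₀ = √(395 × 9.8 / 0.9877) = √3919 = 62.6 m/s.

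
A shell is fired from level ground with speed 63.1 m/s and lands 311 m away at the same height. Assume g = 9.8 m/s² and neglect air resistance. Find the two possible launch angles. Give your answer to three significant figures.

Level-ground range: R = v₀² sin(2θ)/g ⇒ sin 2θ = R g / v₀² = 311×9.8/63.1² = 0.7655.
2θ = arcsin(0.7655) = 49.95° or 180° − 49.95° = 130.05°.
So θ = 25.0° or θ = 65.0°.

25.0° and 65.0°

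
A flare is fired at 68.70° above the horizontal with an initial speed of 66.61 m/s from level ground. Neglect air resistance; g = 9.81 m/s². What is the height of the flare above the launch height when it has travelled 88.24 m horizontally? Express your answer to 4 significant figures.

v_x = 66.61 cos 68.70° = 24.196 m/s, v_y0 = 66.61 sin 68.70° = 62.060 m/s.
Time to reach x = 88.24 m: t = x / v_x = 88.24 / 24.196 = 3.6469 s.
y = v_y0 t − ½ g t² = 62.060×3.6469 − 4.905×3.6469² = 161.1 m.

161.1 m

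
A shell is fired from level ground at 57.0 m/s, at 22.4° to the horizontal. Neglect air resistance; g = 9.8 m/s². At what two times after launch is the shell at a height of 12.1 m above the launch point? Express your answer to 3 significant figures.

0.653 s and 3.78 s

v_y0 = 57.0 sin 22.4° = 21.72 m/s.
Set y = v_y0 t − ½ g t² = 12.1: 4.900 t² − 21.72 t + 12.1 = 0.
t = [21.72 ± √(471.8 − 237.2)] / 9.8 = (21.72 ± 15.32) / 9.8, giving t = 0.653 s or t = 3.78 s.
So the shell is at 12.1 m at t = 0.653 s (rising) and t = 3.78 s (falling).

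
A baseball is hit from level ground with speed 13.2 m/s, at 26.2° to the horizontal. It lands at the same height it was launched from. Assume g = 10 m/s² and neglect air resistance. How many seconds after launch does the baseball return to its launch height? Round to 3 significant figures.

1.17 s

Vertical component: v_y = 13.2 sin 26.2° = 5.828 m/s.
For a projectile landing at launch height, time of flight is t = 2 v_y / g = 2 × 5.828 / 10 = 1.17 s.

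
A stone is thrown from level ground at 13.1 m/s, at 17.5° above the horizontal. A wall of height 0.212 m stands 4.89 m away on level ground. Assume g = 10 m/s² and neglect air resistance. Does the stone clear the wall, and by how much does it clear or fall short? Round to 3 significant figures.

Yes — it clears the wall by 0.564 m.

v_x = 13.1 cos 17.5° = 12.49 m/s; v_y0 = 13.1 sin 17.5° = 3.939 m/s.
Time to reach the wall: t = 4.89 / 12.49 = 0.3915 s.
Height at that point: y = 3.939×0.3915 − 5.000×0.3915² = 0.7758 m.
That is 0.7758 − 0.212 = 0.564 m above the top of the wall, so the stone clears it.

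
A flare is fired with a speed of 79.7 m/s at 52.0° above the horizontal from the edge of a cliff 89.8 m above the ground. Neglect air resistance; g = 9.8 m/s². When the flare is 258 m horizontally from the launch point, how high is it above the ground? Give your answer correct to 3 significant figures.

v_x = 79.7 cos 52.0° = 49.07 m/s, v_y0 = 79.7 sin 52.0° = 62.80 m/s.
Time to reach x = 258 m: t = x / v_x = 258 / 49.07 = 5.258 s.
y = 89.8 + v_y0 t − ½ g t² = 89.8 + 62.80×5.258 − 4.900×5.258² = 285 m.

285 m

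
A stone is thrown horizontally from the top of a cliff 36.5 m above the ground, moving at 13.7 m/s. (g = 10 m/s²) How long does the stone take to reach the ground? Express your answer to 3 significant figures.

2.70 s

The horizontal speed doesn't affect the fall. With v_y0 = 0, h = ½ g t².
t = √(2 × 36.5 / 10) = √7.300 = 2.70 s.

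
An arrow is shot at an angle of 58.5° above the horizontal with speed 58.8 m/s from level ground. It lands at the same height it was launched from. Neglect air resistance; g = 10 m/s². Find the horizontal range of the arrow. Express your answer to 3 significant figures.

308 m

Components: v_x = 58.8 cos 58.5° = 30.72 m/s, v_y = 58.8 sin 58.5° = 50.14 m/s.
Time of flight (same landing height): t = 2 v_y / g = 2 × 50.14 / 10 = 10.03 s.
Range: R = v_x · t = 30.72 × 10.03 = 308 m.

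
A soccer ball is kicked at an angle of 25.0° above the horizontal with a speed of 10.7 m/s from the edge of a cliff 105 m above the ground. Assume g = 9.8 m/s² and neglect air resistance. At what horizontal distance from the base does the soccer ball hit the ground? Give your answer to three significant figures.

49.6 m

Components: v_x = 10.7 cos 25.0° = 9.697 m/s, v_y = 10.7 sin 25.0° = 4.522 m/s.
Vertical: 0 = 105 + 4.522 t − ½(9.8) t² ⇒ 4.900 t² − 4.522 t − 105 = 0.
t = [4.522 + √(20.45 + 2058)] / 9.800 = 5.113 s.
Horizontal: R = v_x · t = 9.697 × 5.113 = 49.6 m.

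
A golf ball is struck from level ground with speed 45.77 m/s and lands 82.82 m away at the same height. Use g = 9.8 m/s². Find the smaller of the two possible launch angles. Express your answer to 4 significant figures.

11.40°

Level-ground range: R = v₀² sin(2θ)/g ⇒ sin 2θ = R g / v₀² = 82.82×9.8/45.77² = 0.3874.
2θ = arcsin(0.3874) = 22.793° or 180° − 22.793° = 157.207°.
So θ = 11.40° or θ = 78.60°.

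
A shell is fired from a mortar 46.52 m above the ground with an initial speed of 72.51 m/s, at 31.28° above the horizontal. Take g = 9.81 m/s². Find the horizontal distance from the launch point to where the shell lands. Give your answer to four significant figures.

542.8 m

Components: v_x = 72.51 cos 31.28° = 61.970 m/s, v_y = 72.51 sin 31.28° = 37.649 m/s.
Vertical: 0 = 46.52 + 37.649 t − ½(9.81) t² ⇒ 4.905 t² − 37.649 t − 46.52 = 0.
t = [37.649 + √(1417.4 + 912.72)] / 9.810 = 8.7584 s.
Horizontal: R = v_x · t = 61.970 × 8.7584 = 542.8 m.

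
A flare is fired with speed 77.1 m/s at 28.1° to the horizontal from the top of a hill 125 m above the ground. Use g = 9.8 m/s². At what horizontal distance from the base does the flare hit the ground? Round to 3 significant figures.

Components: v_x = 77.1 cos 28.1° = 68.01 m/s, v_y = 77.1 sin 28.1° = 36.32 m/s.
Vertical: 0 = 125 + 36.32 t − ½(9.8) t² ⇒ 4.900 t² − 36.32 t − 125 = 0.
t = [36.32 + √(1319 + 2450)] / 9.800 = 9.971 s.
Horizontal: R = v_x · t = 68.01 × 9.971 = 678 m.

678 m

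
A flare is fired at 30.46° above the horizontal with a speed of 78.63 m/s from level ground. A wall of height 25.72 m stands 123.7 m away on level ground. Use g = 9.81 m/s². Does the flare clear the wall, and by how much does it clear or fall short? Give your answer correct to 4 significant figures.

Yes — it clears the wall by 30.69 m.

v_x = 78.63 cos 30.46° = 67.778 m/s; v_y0 = 78.63 sin 30.46° = 39.860 m/s.
Time to reach the wall: t = 123.7 / 67.778 = 1.8251 s.
Height at that point: y = 39.860×1.8251 − 4.905×1.8251² = 56.410 m.
That is 56.410 − 25.72 = 30.69 m above the top of the wall, so the flare clears it.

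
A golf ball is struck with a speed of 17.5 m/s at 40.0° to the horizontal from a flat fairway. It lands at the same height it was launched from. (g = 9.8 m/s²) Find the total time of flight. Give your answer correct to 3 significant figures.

Vertical component: v_y = 17.5 sin 40.0° = 11.25 m/s.
For a projectile landing at launch height, time of flight is t = 2 v_y / g = 2 × 11.25 / 9.8 = 2.30 s.

2.30 s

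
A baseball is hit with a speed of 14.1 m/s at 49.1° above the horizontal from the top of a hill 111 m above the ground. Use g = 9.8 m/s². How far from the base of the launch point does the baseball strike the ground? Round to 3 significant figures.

55.1 m

Components: v_x = 14.1 cos 49.1° = 9.232 m/s, v_y = 14.1 sin 49.1° = 10.66 m/s.
Vertical: 0 = 111 + 10.66 t − ½(9.8) t² ⇒ 4.900 t² − 10.66 t − 111 = 0.
t = [10.66 + √(113.6 + 2176)] / 9.800 = 5.970 s.
Horizontal: R = v_x · t = 9.232 × 5.970 = 55.1 m.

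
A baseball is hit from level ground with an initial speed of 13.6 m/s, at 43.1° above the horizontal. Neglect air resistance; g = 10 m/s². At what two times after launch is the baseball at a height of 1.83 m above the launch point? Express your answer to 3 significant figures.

v_y0 = 13.6 sin 43.1° = 9.293 m/s.
Set y = v_y0 t − ½ g t² = 1.83: 5.000 t² − 9.293 t + 1.83 = 0.
t = [9.293 ± √(86.36 − 36.60)] / 10 = (9.293 ± 7.054) / 10, giving t = 0.224 s or t = 1.63 s.
So the baseball is at 1.83 m at t = 0.224 s (rising) and t = 1.63 s (falling).

0.224 s and 1.63 s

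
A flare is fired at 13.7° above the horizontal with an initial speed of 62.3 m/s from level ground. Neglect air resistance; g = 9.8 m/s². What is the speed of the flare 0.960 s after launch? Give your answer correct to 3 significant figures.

v_x = 62.3 cos 13.7° = 60.53 m/s (constant).
v_y(t) = 62.3 sin 13.7° − g t = 14.76 − 9.8 × 0.960 = 5.352 m/s.
Speed = √(v_x² + v_y²) = √(3664 + 28.64) = 60.8 m/s.

60.8 m/s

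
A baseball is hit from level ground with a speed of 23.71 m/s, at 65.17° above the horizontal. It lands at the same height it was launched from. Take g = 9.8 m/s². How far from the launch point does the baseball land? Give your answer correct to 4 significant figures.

For level ground, R = v₀² sin(2θ) / g.
sin(2 × 65.17°) = sin 130.34° = 0.7622.
R = (23.71)² × 0.7622 / 9.8 = 43.72 m.

43.72 m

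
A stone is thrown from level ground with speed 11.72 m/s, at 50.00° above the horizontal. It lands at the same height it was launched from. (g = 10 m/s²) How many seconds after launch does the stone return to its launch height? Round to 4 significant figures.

Vertical component: v_y = 11.72 sin 50.00° = 8.9780 m/s.
For a projectile landing at launch height, time of flight is t = 2 v_y / g = 2 × 8.9780 / 10 = 1.796 s.

1.796 s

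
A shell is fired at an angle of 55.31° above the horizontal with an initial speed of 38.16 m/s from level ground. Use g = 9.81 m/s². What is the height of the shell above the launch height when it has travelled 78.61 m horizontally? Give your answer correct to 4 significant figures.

v_x = 38.16 cos 55.31° = 21.718 m/s, v_y0 = 38.16 sin 55.31° = 31.377 m/s.
Time to reach x = 78.61 m: t = x / v_x = 78.61 / 21.718 = 3.6196 s.
y = v_y0 t − ½ g t² = 31.377×3.6196 − 4.905×3.6196² = 49.31 m.

49.31 m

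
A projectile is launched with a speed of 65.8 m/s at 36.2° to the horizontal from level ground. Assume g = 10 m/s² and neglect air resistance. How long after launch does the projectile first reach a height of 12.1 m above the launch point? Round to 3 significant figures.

v_y0 = 65.8 sin 36.2° = 38.86 m/s.
Set y = v_y0 t − ½ g t² = 12.1: 5.000 t² − 38.86 t + 12.1 = 0.
t = [38.86 ± √(1510 − 242.0)] / 10 = (38.86 ± 35.61) / 10, giving t = 0.325 s or t = 7.45 s.
The projectile is on the way up at the first time, so t = 0.325 s.

0.325 s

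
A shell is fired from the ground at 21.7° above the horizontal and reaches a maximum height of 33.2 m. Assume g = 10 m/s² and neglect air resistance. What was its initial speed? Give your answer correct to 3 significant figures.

At maximum height v_y = 0, so (v₀ sin θ)² = 2 g H.
v₀ sin 21.7° = √(2 × 10 × 33.2) = 25.77 m/s.
v₀ = 25.77 / sin 21.7° = 25.77 / 0.3697 = 69.7 m/s.

69.7 m/s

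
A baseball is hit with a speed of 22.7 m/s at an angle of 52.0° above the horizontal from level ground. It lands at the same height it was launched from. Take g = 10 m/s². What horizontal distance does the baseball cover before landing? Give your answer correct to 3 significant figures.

Components: v_x = 22.7 cos 52.0° = 13.98 m/s, v_y = 22.7 sin 52.0° = 17.89 m/s.
Time of flight (same landing height): t = 2 v_y / g = 2 × 17.89 / 10 = 3.578 s.
Range: R = v_x · t = 13.98 × 3.578 = 50.0 m.

50.0 m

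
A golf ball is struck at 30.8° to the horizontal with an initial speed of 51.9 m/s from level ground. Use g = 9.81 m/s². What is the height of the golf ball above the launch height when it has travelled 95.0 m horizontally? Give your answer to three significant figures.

34.4 m

v_x = 51.9 cos 30.8° = 44.58 m/s, v_y0 = 51.9 sin 30.8° = 26.58 m/s.
Time to reach x = 95.0 m: t = x / v_x = 95.0 / 44.58 = 2.131 s.
y = v_y0 t − ½ g t² = 26.58×2.131 − 4.905×2.131² = 34.4 m.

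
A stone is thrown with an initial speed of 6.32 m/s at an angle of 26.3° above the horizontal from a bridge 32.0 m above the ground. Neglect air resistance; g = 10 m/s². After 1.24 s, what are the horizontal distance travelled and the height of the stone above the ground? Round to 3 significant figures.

x = 7.03 m, y = 27.8 m

v_x = 6.32 cos 26.3° = 5.666 m/s; v_y0 = 6.32 sin 26.3° = 2.800 m/s.
x = v_x t = 5.666 × 1.24 = 7.03 m.
y = 32.0 + v_y0 t − ½ g t² = 27.8 m.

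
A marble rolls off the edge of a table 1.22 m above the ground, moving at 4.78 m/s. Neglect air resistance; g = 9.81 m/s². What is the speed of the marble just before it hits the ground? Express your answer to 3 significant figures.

6.84 m/s

Fall time: t = √(2 × 1.22 / 9.81) = 0.4987 s.
At impact: v_x = 4.78 m/s (unchanged), v_y = g t = 9.81 × 0.4987 = 4.892 m/s.
Speed = √(v_x² + v_y²) = √(22.85 + 23.93) = 6.84 m/s.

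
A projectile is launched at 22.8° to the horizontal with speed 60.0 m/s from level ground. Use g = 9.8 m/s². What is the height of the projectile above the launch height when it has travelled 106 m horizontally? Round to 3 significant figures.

26.6 m

v_x = 60.0 cos 22.8° = 55.31 m/s, v_y0 = 60.0 sin 22.8° = 23.25 m/s.
Time to reach x = 106 m: t = x / v_x = 106 / 55.31 = 1.916 s.
y = v_y0 t − ½ g t² = 23.25×1.916 − 4.900×1.916² = 26.6 m.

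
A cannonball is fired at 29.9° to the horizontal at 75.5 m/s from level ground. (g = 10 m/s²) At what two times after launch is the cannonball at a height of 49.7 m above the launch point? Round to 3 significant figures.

1.71 s and 5.82 s

v_y0 = 75.5 sin 29.9° = 37.64 m/s.
Set y = v_y0 t − ½ g t² = 49.7: 5.000 t² − 37.64 t + 49.7 = 0.
t = [37.64 ± √(1417 − 994.0)] / 10 = (37.64 ± 20.57) / 10, giving t = 1.71 s or t = 5.82 s.
So the cannonball is at 49.7 m at t = 1.71 s (rising) and t = 5.82 s (falling).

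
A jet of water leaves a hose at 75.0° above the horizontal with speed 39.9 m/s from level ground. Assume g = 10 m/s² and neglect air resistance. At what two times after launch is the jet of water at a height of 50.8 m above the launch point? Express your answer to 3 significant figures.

v_y0 = 39.9 sin 75.0° = 38.54 m/s.
Set y = v_y0 t − ½ g t² = 50.8: 5.000 t² − 38.54 t + 50.8 = 0.
t = [38.54 ± √(1485 − 1016)] / 10 = (38.54 ± 21.66) / 10, giving t = 1.69 s or t = 6.02 s.
So the jet of water is at 50.8 m at t = 1.69 s (rising) and t = 6.02 s (falling).

1.69 s and 6.02 s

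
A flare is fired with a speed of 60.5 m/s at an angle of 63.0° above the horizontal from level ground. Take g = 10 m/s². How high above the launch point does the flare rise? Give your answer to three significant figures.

145 m

Vertical component of launch velocity: v_y = 60.5 sin 63.0° = 53.91 m/s.
At the highest point the vertical velocity is zero, so v_y² = 2 g h_max.
h_max = (53.91)² / (2 × 10) = 2906 / 20.00 = 145 m.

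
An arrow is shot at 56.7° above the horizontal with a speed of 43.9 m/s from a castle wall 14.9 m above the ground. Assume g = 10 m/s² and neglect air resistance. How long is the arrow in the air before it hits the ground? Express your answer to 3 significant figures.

Vertical component: v_y = 43.9 sin 56.7° = 36.69 m/s.
Taking up as positive with launch at y = 14.9 m, landing at y = 0: 0 = 14.9 + 36.69 t − ½(10) t².
Solving 5.000 t² − 36.69 t − 14.9 = 0 gives t = [36.69 + √(36.69² + 4·5.000·14.9)] / 10.00 = 7.72 s.

7.72 s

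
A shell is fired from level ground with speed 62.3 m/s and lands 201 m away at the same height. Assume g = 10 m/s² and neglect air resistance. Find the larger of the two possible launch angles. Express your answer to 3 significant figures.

Level-ground range: R = v₀² sin(2θ)/g ⇒ sin 2θ = R g / v₀² = 201×10/62.3² = 0.5179.
2θ = arcsin(0.5179) = 31.19° or 180° − 31.19° = 148.81°.
So θ = 15.6° or θ = 74.4°.

74.4°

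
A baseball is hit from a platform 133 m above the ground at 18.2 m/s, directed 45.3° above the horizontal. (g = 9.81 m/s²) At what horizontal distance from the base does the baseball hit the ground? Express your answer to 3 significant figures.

85.6 m

Components: v_x = 18.2 cos 45.3° = 12.80 m/s, v_y = 18.2 sin 45.3° = 12.94 m/s.
Vertical: 0 = 133 + 12.94 t − ½(9.81) t² ⇒ 4.905 t² − 12.94 t − 133 = 0.
t = [12.94 + √(167.4 + 2609)] / 9.810 = 6.690 s.
Horizontal: R = v_x · t = 12.80 × 6.690 = 85.6 m.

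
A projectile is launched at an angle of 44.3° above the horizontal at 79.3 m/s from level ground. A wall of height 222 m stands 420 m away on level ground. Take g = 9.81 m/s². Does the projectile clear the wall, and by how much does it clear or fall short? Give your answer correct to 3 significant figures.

No — it falls 80.8 m short of clearing the wall.

v_x = 79.3 cos 44.3° = 56.75 m/s; v_y0 = 79.3 sin 44.3° = 55.38 m/s.
Time to reach the wall: t = 420 / 56.75 = 7.401 s.
Height at that point: y = 55.38×7.401 − 4.905×7.401² = 141.2 m.
That is 222 − 141.2 = 80.8 m below the top of the wall, so the projectile does not clear it.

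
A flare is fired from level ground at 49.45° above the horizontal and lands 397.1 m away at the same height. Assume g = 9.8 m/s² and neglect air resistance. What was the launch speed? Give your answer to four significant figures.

62.76 m/s

On level ground, R = v₀² sin(2θ) / g, so v₀ = √(R g / sin 2θ).
sin(2 × 49.45°) = 0.9880.
v₀ = √(397.1 × 9.8 / 0.9880) = √3938.8 = 62.76 m/s.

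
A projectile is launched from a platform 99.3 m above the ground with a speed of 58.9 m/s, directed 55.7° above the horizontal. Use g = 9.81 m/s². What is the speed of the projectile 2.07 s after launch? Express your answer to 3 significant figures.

v_x = 58.9 cos 55.7° = 33.19 m/s (constant).
v_y(t) = 58.9 sin 55.7° − g t = 48.66 − 9.81 × 2.07 = 28.35 m/s.
Speed = √(v_x² + v_y²) = √(1102 + 803.7) = 43.7 m/s.

43.7 m/s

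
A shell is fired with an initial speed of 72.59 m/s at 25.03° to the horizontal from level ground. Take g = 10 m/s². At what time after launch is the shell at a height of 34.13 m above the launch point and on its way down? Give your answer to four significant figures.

v_y0 = 72.59 sin 25.03° = 30.712 m/s.
Set y = v_y0 t − ½ g t² = 34.13: 5.000 t² − 30.712 t + 34.13 = 0.
t = [30.712 ± √(943.23 − 682.60)] / 10 = (30.712 ± 16.144) / 10, giving t = 1.457 s or t = 4.686 s.
On the way down corresponds to the larger root: t = 4.686 s.

4.686 s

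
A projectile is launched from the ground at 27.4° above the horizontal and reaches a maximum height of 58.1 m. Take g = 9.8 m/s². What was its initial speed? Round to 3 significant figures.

At maximum height v_y = 0, so (v₀ sin θ)² = 2 g H.
v₀ sin 27.4° = √(2 × 9.8 × 58.1) = 33.75 m/s.
v₀ = 33.75 / sin 27.4° = 33.75 / 0.4602 = 73.3 m/s.

73.3 m/s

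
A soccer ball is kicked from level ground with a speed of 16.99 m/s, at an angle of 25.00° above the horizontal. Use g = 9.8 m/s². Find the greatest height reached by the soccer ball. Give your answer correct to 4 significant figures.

Vertical component of launch velocity: v_y = 16.99 sin 25.00° = 7.1803 m/s.
At the highest point the vertical velocity is zero, so v_y² = 2 g h_max.
h_max = (7.1803)² / (2 × 9.8) = 51.557 / 19.60 = 2.630 m.

2.630 m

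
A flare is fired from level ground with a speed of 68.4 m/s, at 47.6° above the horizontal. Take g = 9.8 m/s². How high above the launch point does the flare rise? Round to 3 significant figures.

Vertical component of launch velocity: v_y = 68.4 sin 47.6° = 50.51 m/s.
At the highest point the vertical velocity is zero, so v_y² = 2 g h_max.
h_max = (50.51)² / (2 × 9.8) = 2551 / 19.60 = 130 m.

130 m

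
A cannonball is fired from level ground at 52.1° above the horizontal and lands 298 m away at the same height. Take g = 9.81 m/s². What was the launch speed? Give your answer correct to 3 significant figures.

54.9 m/s

On level ground, R = v₀² sin(2θ) / g, so v₀ = √(R g / sin 2θ).
sin(2 × 52.1°) = 0.9694.
v₀ = √(298 × 9.81 / 0.9694) = √3016 = 54.9 m/s.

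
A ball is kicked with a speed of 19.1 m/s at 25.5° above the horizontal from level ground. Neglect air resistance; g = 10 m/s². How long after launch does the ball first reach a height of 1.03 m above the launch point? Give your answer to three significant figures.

0.137 s

v_y0 = 19.1 sin 25.5° = 8.223 m/s.
Set y = v_y0 t − ½ g t² = 1.03: 5.000 t² − 8.223 t + 1.03 = 0.
t = [8.223 ± √(67.62 − 20.60)] / 10 = (8.223 ± 6.857) / 10, giving t = 0.137 s or t = 1.51 s.
The ball is on the way up at the first time, so t = 0.137 s.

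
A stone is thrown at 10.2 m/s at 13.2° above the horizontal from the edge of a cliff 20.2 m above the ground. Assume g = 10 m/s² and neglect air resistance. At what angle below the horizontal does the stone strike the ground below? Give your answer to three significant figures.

v_x = 10.2 cos 13.2° = 9.931 m/s.
At impact |v_y| = √(v_y0² + 2 g h) = √(2.329² + 2×10×20.2) = 20.23 m/s.
Angle below horizontal = arctan(|v_y| / v_x) = arctan(20.23 / 9.931) = 63.9°.

63.9°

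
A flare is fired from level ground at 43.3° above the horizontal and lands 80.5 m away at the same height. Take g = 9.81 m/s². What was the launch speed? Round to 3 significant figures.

28.1 m/s

On level ground, R = v₀² sin(2θ) / g, so v₀ = √(R g / sin 2θ).
sin(2 × 43.3°) = 0.9982.
v₀ = √(80.5 × 9.81 / 0.9982) = √791.1 = 28.1 m/s.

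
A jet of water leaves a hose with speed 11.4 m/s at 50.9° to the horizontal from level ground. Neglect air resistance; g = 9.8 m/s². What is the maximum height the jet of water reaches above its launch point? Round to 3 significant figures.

Vertical component of launch velocity: v_y = 11.4 sin 50.9° = 8.847 m/s.
At the highest point the vertical velocity is zero, so v_y² = 2 g h_max.
h_max = (8.847)² / (2 × 9.8) = 78.27 / 19.60 = 3.99 m.

3.99 m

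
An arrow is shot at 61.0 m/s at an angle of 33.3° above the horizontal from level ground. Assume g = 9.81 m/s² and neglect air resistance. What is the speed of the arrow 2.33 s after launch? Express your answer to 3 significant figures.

52.1 m/s

v_x = 61.0 cos 33.3° = 50.98 m/s (constant).
v_y(t) = 61.0 sin 33.3° − g t = 33.49 − 9.81 × 2.33 = 10.63 m/s.
Speed = √(v_x² + v_y²) = √(2599 + 113.0) = 52.1 m/s.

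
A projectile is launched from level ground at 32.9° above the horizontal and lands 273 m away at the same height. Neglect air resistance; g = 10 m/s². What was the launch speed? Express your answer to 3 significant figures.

54.7 m/s

On level ground, R = v₀² sin(2θ) / g, so v₀ = √(R g / sin 2θ).
sin(2 × 32.9°) = 0.9121.
v₀ = √(273 × 10 / 0.9121) = √2993 = 54.7 m/s.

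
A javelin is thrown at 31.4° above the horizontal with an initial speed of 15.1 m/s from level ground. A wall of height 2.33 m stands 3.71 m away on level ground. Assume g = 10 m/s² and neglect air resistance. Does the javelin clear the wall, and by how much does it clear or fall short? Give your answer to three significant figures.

v_x = 15.1 cos 31.4° = 12.89 m/s; v_y0 = 15.1 sin 31.4° = 7.867 m/s.
Time to reach the wall: t = 3.71 / 12.89 = 0.2878 s.
Height at that point: y = 7.867×0.2878 − 5.000×0.2878² = 1.850 m.
That is 2.33 − 1.850 = 0.480 m below the top of the wall, so the javelin does not clear it.

No — it falls 0.480 m short of clearing the wall.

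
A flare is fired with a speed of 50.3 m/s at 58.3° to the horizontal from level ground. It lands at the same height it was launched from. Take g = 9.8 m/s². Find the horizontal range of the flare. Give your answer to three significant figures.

231 m

Components: v_x = 50.3 cos 58.3° = 26.43 m/s, v_y = 50.3 sin 58.3° = 42.80 m/s.
Time of flight (same landing height): t = 2 v_y / g = 2 × 42.80 / 9.8 = 8.735 s.
Range: R = v_x · t = 26.43 × 8.735 = 231 m.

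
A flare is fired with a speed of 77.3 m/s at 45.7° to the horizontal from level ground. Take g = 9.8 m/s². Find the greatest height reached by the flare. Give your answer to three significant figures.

Vertical component of launch velocity: v_y = 77.3 sin 45.7° = 55.32 m/s.
At the highest point the vertical velocity is zero, so v_y² = 2 g h_max.
h_max = (55.32)² / (2 × 9.8) = 3060 / 19.60 = 156 m.

156 m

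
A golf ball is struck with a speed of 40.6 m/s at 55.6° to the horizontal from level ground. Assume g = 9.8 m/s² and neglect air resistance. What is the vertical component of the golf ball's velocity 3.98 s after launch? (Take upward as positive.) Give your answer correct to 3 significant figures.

-5.50 m/s

Initial vertical component: v_y0 = 40.6 sin 55.6° = 33.50 m/s.
v_y(t) = v_y0 − g t = 33.50 − 9.8 × 3.98 = -5.50 m/s.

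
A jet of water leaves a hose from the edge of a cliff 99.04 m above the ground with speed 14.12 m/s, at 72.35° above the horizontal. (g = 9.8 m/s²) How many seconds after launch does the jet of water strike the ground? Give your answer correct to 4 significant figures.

Vertical component: v_y = 14.12 sin 72.35° = 13.455 m/s.
Taking up as positive with launch at y = 99.04 m, landing at y = 0: 0 = 99.04 + 13.455 t − ½(9.8) t².
Solving 4.900 t² − 13.455 t − 99.04 = 0 gives t = [13.455 + √(13.455² + 4·4.900·99.04)] / 9.800 = 6.074 s.

6.074 s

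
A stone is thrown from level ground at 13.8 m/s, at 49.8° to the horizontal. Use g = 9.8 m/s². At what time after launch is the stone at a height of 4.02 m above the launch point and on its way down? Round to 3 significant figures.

1.66 s

v_y0 = 13.8 sin 49.8° = 10.54 m/s.
Set y = v_y0 t − ½ g t² = 4.02: 4.900 t² − 10.54 t + 4.02 = 0.
t = [10.54 ± √(111.1 − 78.79)] / 9.8 = (10.54 ± 5.684) / 9.8, giving t = 0.496 s or t = 1.66 s.
On the way down corresponds to the larger root: t = 1.66 s.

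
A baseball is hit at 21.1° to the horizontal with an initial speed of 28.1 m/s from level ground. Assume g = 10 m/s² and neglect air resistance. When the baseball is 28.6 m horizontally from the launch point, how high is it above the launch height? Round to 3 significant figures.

5.09 m

v_x = 28.1 cos 21.1° = 26.22 m/s, v_y0 = 28.1 sin 21.1° = 10.12 m/s.
Time to reach x = 28.6 m: t = x / v_x = 28.6 / 26.22 = 1.091 s.
y = v_y0 t − ½ g t² = 10.12×1.091 − 5.000×1.091² = 5.09 m.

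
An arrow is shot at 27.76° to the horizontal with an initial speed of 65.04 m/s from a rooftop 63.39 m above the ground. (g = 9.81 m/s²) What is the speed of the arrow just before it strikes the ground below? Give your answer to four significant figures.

73.99 m/s

v_x = 65.04 cos 27.76° = 57.554 m/s is unchanged throughout.
For the vertical component, v_y² = v_y0² + 2 g h = (30.294)² + 2×9.81×63.39 = 2161.4, so |v_y| = 46.491 m/s.
Impact speed = √(v_x² + v_y²) = √(3312.5 + 2161.4) = 73.99 m/s.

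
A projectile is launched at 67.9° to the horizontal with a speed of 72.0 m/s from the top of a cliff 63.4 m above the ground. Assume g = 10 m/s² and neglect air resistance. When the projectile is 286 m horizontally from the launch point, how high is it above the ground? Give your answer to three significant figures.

v_x = 72.0 cos 67.9° = 27.09 m/s, v_y0 = 72.0 sin 67.9° = 66.71 m/s.
Time to reach x = 286 m: t = x / v_x = 286 / 27.09 = 10.56 s.
y = 63.4 + v_y0 t − ½ g t² = 63.4 + 66.71×10.56 − 5.000×10.56² = 210 m.

210 m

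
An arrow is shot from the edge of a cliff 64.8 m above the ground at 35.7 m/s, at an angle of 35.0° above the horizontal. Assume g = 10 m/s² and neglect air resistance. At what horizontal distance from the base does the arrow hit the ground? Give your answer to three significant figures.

181 m

Components: v_x = 35.7 cos 35.0° = 29.24 m/s, v_y = 35.7 sin 35.0° = 20.48 m/s.
Vertical: 0 = 64.8 + 20.48 t − ½(10) t² ⇒ 5.000 t² − 20.48 t − 64.8 = 0.
t = [20.48 + √(419.4 + 1296)] / 10.00 = 6.190 s.
Horizontal: R = v_x · t = 29.24 × 6.190 = 181 m.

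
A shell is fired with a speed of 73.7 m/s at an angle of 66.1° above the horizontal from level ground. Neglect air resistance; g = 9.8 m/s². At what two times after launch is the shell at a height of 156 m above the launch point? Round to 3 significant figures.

v_y0 = 73.7 sin 66.1° = 67.38 m/s.
Set y = v_y0 t − ½ g t² = 156: 4.900 t² − 67.38 t + 156 = 0.
t = [67.38 ± √(4540 − 3058)] / 9.8 = (67.38 ± 38.50) / 9.8, giving t = 2.95 s or t = 10.8 s.
So the shell is at 156 m at t = 2.95 s (rising) and t = 10.8 s (falling).

2.95 s and 10.8 s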